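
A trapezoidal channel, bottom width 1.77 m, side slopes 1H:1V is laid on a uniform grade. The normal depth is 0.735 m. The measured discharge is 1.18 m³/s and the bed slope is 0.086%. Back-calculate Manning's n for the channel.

n = 0.028

With bottom width b = 1.77 m and side slope z = 1: A = (b + zy)y = (1.77 + 1×0.735)×0.735 = 1.841 m²; P = b + 2y√(1+z²) = 1.77 + 2×0.735×1.414 = 3.849 m.
Hydraulic radius R = A/P = 1.841/3.849 = 0.4784 m.
Rearranging Manning's equation: n = (1/Q) A R^(2/3) S^(1/2) = (1/1.18) × 1.841 × 0.4784^(2/3) × √0.00086 = 0.028.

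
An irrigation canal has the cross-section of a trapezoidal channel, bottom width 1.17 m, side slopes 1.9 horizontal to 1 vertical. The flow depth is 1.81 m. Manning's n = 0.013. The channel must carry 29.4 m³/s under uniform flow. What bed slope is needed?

With bottom width b = 1.17 m and side slope z = 1.9: A = (b + zy)y = (1.17 + 1.9×1.81)×1.81 = 8.342 m²; P = b + 2y√(1+z²) = 1.17 + 2×1.81×2.147 = 8.942 m.
Hydraulic radius R = A/P = 8.342/8.942 = 0.9329 m.
From Manning's equation, S = [nQ / (1 A R^(2/3))]² = [0.013 × 29.4 / (1 × 8.342 × 0.9329^(2/3))]² = 0.0023.

S = 0.0023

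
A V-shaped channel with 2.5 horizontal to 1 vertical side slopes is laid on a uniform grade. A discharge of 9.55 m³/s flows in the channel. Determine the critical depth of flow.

At critical depth, Q² T / (g A³) = 1, i.e. A³/T = Q²/g = 9.55²/9.81 = 9.297.
Try y = 1.57 m: A³/T = 29.81 — too large.
Try y = 1.12 m: A³/T = 5.507 — too small.
Try y = 1.24 m: A³/T = 9.161 — close enough.

y_c = 1.24 m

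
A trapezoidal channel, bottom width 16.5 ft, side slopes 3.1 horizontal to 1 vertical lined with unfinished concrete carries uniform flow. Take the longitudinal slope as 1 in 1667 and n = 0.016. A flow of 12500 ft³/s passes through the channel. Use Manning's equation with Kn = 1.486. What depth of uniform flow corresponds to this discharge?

y_n = 17.4 ft

Manning's equation rearranged: A R^(2/3) = nQ / (1.486·√S) = 0.016 × 12500 / (1.486 × √0.0005999) = 5495.
At y = 14.1 ft: A R^(2/3) = 3349 — too small.
At y = 17.4 ft: A R^(2/3) = 5474 — close enough.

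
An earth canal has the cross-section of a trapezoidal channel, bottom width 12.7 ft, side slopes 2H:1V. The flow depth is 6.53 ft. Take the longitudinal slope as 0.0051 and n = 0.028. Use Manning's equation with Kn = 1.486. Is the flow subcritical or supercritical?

subcritical

With bottom width b = 12.7 ft and side slope z = 2: A = (b + zy)y = (12.7 + 2×6.53)×6.53 = 168.2 ft²; P = b + 2y√(1+z²) = 12.7 + 2×6.53×2.236 = 41.9 ft.
Hydraulic radius R = A/P = 168.2/41.9 = 4.014 ft.
V = (1.486/n) R^(2/3) √S = (1.486/0.028) × 4.014^(2/3) × √0.0051 = 9.573 ft/s. Hydraulic depth D_h = A/T = 168.2/38.82 = 4.333 ft.
Froude number Fr = V/√(g·D_h) = 9.573/√(32.2×4.333) = 0.81, which is less than 1, so the flow is subcritical.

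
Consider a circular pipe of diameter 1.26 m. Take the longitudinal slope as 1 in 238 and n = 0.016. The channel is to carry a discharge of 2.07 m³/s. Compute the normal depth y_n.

y_n = 0.922 m

Manning's equation rearranged: A R^(2/3) = nQ / (1·√S) = 0.016 × 2.07 / (√0.004202) = 0.511.
Trying y = 1.04 m: A R^(2/3) = 0.5808 — too large.
Trying y = 0.663 m: A R^(2/3) = 0.3145 — too small.
Trying y = 0.922 m: A R^(2/3) = 0.5112 — ≈ 0.511.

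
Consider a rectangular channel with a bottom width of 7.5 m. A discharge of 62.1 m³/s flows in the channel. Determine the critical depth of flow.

y_c = 1.91 m

For a rectangular channel, critical depth y_c = (q²/g)^(1/3) where q = Q/b = 62.1/7.5 = 8.28 m²/s.
So y_c = (8.28²/9.81)^(1/3) = 1.91 m.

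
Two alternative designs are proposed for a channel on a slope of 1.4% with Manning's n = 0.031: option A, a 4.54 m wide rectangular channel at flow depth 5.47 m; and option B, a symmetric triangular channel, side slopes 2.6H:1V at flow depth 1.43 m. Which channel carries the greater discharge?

Channel A: Flow area A = b·y = 4.54 × 5.47 = 24.83 m². Wetted perimeter P = b + 2y = 4.54 + 2×5.47 = 15.48 m. Hydraulic radius R = A/P = 24.83/15.48 = 1.604 m. Q_A = (1/0.031)·24.83·1.604^(2/3)·√0.014 = 129.9 m³/s.
Channel B: For a triangular section with side slope z = 2.6: A = zy² = 2.6×1.43² = 5.317 m²; P = 2y√(1+z²) = 2×1.43×2.786 = 7.967 m. Hydraulic radius R = A/P = 5.317/7.967 = 0.6673 m. Q_B = (1/0.031)·5.317·0.6673^(2/3)·√0.014 = 15.5 m³/s.
Q_A = 129.9 m³/s vs Q_B = 15.5 m³/s, so channel A carries more.

channel A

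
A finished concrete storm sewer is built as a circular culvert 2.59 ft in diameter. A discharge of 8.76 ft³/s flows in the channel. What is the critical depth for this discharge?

y_c = 0.976 ft

At critical depth, Q² T / (g A³) = 1, i.e. A³/T = Q²/g = 8.76²/32.2 = 2.383.
Trying y = 0.819 ft: A³/T = 1.213 — short.
Trying y = 1.08 ft: A³/T = 3.523 — over.
Trying y = 0.976 ft: A³/T = 2.388 — ≈ 2.383.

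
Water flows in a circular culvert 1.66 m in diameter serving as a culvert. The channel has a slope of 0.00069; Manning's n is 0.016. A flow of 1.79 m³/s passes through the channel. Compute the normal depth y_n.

y_n = 1.24 m

Manning's equation rearranged: A R^(2/3) = nQ / (1·√S) = 0.016 × 1.79 / (√0.00069) = 1.09.
Try y = 1.02 m: A R^(2/3) = 0.8387 — low.
Try y = 1.52 m: A R^(2/3) = 1.291 — high.
Try y = 1.24 m: A R^(2/3) = 1.093 — ≈ 1.09.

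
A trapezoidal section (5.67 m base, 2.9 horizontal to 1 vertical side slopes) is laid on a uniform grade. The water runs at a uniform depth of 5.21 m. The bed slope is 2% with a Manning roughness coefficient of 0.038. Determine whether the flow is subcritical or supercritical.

supercritical

With bottom width b = 5.67 m and side slope z = 2.9: A = (b + zy)y = (5.67 + 2.9×5.21)×5.21 = 108.3 m²; P = b + 2y√(1+z²) = 5.67 + 2×5.21×3.068 = 37.63 m.
Hydraulic radius R = A/P = 108.3/37.63 = 2.877 m.
V = (1/n) R^(2/3) √S = (1/0.038) × 2.877^(2/3) × √0.02 = 7.528 m/s. Hydraulic depth D_h = A/T = 108.3/35.89 = 3.017 m.
Froude number Fr = V/√(g·D_h) = 7.528/√(9.81×3.017) = 1.38, which is greater than 1, so the flow is supercritical.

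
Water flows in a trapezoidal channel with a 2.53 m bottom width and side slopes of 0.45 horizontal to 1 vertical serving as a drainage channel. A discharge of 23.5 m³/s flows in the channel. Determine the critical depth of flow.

y_c = 1.84 m

At critical depth, Q² T / (g A³) = 1, i.e. A³/T = Q²/g = 23.5²/9.81 = 56.29.
At y = 2.12 m: A³/T = 90.79 — high.
At y = 1.39 m: A³/T = 22.32 — low.
At y = 1.84 m: A³/T = 56.35 — ≈ 56.29.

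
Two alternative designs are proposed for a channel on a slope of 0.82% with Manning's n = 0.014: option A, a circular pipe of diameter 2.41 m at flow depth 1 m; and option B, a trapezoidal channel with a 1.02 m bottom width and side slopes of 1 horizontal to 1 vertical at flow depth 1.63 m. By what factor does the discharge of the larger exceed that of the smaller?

Channel A: For a circular section of diameter D = 2.41 m at depth y = 1 m, the central angle is θ = 2 arccos(1 − 2y/D) = 2.8 rad. Then A = (D²/8)(θ − sin θ) = 1.789 m² and P = Dθ/2 = 3.374 m. Hydraulic radius R = A/P = 1.789/3.374 = 0.5303 m. Q_A = (1/0.014)·1.789·0.5303^(2/3)·√0.0082 = 7.582 m³/s.
Channel B: With bottom width b = 1.02 m and side slope z = 1: A = (b + zy)y = (1.02 + 1×1.63)×1.63 = 4.319 m²; P = b + 2y√(1+z²) = 1.02 + 2×1.63×1.414 = 5.63 m. Hydraulic radius R = A/P = 4.319/5.63 = 0.7672 m. Q_B = (1/0.014)·4.319·0.7672^(2/3)·√0.0082 = 23.41 m³/s.
The larger discharge is 23.41 m³/s and the smaller is 7.582 m³/s; the ratio is 3.09.

3.09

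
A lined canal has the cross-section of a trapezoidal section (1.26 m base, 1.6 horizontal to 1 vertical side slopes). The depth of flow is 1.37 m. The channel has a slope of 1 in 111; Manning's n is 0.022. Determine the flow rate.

With bottom width b = 1.26 m and side slope z = 1.6: A = (b + zy)y = (1.26 + 1.6×1.37)×1.37 = 4.729 m²; P = b + 2y√(1+z²) = 1.26 + 2×1.37×1.887 = 6.43 m.
Hydraulic radius R = A/P = 4.729/6.43 = 0.7355 m.
Manning's equation: Q = (1/n) A R^(2/3) S^(1/2) = (1/0.022) × 4.729 × 0.7355^(2/3) × 0.009009^(1/2) = 16.6 m³/s.

Q = 16.6 m³/s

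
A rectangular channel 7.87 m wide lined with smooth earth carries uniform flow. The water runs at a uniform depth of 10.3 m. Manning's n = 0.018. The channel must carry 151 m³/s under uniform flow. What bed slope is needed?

Flow area A = b·y = 7.87 × 10.3 = 81.06 m². Wetted perimeter P = b + 2y = 7.87 + 2×10.3 = 28.47 m.
Hydraulic radius R = A/P = 81.06/28.47 = 2.847 m.
From Manning's equation, S = [nQ / (1 A R^(2/3))]² = [0.018 × 151 / (1 × 81.06 × 2.847^(2/3))]² = 0.000279.

S = 0.000279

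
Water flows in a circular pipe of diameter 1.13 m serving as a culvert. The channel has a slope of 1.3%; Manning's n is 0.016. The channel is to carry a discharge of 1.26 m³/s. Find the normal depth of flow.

y_n = 0.504 m

Manning's equation rearranged: A R^(2/3) = nQ / (1·√S) = 0.016 × 1.26 / (√0.013) = 0.1768.
Trying y = 0.434 m: A R^(2/3) = 0.135 — short.
Trying y = 0.504 m: A R^(2/3) = 0.177 — ≈ 0.1768.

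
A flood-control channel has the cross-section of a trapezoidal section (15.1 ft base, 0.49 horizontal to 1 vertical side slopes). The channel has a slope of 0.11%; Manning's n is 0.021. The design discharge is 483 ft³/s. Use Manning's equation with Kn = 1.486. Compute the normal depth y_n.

y_n = 5.15 ft

Manning's equation rearranged: A R^(2/3) = nQ / (1.486·√S) = 0.021 × 483 / (1.486 × √0.0011) = 205.8.
Try y = 3.69 ft: A R^(2/3) = 120.2 — too small.
Try y = 5.15 ft: A R^(2/3) = 205.9 — close enough.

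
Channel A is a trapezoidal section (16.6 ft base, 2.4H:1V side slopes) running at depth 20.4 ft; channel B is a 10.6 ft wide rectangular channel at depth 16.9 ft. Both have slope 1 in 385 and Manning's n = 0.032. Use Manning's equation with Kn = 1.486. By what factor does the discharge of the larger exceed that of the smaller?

Channel A: With bottom width b = 16.6 ft and side slope z = 2.4: A = (b + zy)y = (16.6 + 2.4×20.4)×20.4 = 1337 ft²; P = b + 2y√(1+z²) = 16.6 + 2×20.4×2.6 = 122.7 ft. Hydraulic radius R = A/P = 1337/122.7 = 10.9 ft. Q_A = (1.486/0.032)·1337·10.9^(2/3)·√0.002597 = 15560 ft³/s.
Channel B: Flow area A = b·y = 10.6 × 16.9 = 179.1 ft². Wetted perimeter P = b + 2y = 10.6 + 2×16.9 = 44.4 ft. Hydraulic radius R = A/P = 179.1/44.4 = 4.035 ft. Q_B = (1.486/0.032)·179.1·4.035^(2/3)·√0.002597 = 1074 ft³/s.
The larger discharge is 15560 ft³/s and the smaller is 1074 ft³/s; the ratio is 14.5.

14.5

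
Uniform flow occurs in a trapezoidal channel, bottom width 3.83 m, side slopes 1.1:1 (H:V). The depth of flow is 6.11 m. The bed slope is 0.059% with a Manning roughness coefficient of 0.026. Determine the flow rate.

With bottom width b = 3.83 m and side slope z = 1.1: A = (b + zy)y = (3.83 + 1.1×6.11)×6.11 = 64.47 m²; P = b + 2y√(1+z²) = 3.83 + 2×6.11×1.487 = 22 m.
Hydraulic radius R = A/P = 64.47/22 = 2.931 m.
Manning's equation: Q = (1/n) A R^(2/3) S^(1/2) = (1/0.026) × 64.47 × 2.931^(2/3) × 0.00059^(1/2) = 123 m³/s.

Q = 123 m³/s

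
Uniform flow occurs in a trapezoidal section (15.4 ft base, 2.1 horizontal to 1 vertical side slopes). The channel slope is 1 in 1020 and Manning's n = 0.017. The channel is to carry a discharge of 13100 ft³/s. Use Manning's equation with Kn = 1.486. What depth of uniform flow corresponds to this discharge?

y_n = 18.8 ft

Manning's equation rearranged: A R^(2/3) = nQ / (1.486·√S) = 0.017 × 13100 / (1.486 × √0.0009804) = 4786.
Trying y = 21.3 ft: A R^(2/3) = 6406 — too large.
Trying y = 13.7 ft: A R^(2/3) = 2349 — too small.
Trying y = 18.8 ft: A R^(2/3) = 4799 — close enough.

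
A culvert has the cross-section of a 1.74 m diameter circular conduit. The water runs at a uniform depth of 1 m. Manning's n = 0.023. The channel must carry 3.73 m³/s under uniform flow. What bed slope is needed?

For a circular section of diameter D = 1.74 m at depth y = 1 m, the central angle is θ = 2 arccos(1 − 2y/D) = 3.442 rad. Then A = (D²/8)(θ − sin θ) = 1.414 m² and P = Dθ/2 = 2.994 m.
Hydraulic radius R = A/P = 1.414/2.994 = 0.4723 m.
From Manning's equation, S = [nQ / (1 A R^(2/3))]² = [0.023 × 3.73 / (1 × 1.414 × 0.4723^(2/3))]² = 0.01.

S = 0.01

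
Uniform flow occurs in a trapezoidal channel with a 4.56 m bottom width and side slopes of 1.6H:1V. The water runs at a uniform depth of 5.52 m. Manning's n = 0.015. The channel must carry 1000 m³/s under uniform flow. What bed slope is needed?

S = 0.0099

With bottom width b = 4.56 m and side slope z = 1.6: A = (b + zy)y = (4.56 + 1.6×5.52)×5.52 = 73.92 m²; P = b + 2y√(1+z²) = 4.56 + 2×5.52×1.887 = 25.39 m.
Hydraulic radius R = A/P = 73.92/25.39 = 2.912 m.
From Manning's equation, S = [nQ / (1 A R^(2/3))]² = [0.015 × 1000 / (1 × 73.92 × 2.912^(2/3))]² = 0.0099.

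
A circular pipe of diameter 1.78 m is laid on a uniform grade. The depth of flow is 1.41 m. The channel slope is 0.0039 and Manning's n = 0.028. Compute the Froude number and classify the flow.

For a circular section of diameter D = 1.78 m at depth y = 1.41 m, the central angle is θ = 2 arccos(1 − 2y/D) = 4.39 rad. Then A = (D²/8)(θ − sin θ) = 2.114 m² and P = Dθ/2 = 3.907 m.
Hydraulic radius R = A/P = 2.114/3.907 = 0.5411 m.
V = (1/n) R^(2/3) √S = (1/0.028) × 0.5411^(2/3) × √0.0039 = 1.481 m/s. Hydraulic depth D_h = A/T = 2.114/1.445 = 1.463 m.
Froude number Fr = V/√(g·D_h) = 1.481/√(9.81×1.463) = 0.391, which is less than 1, so the flow is subcritical.

subcritical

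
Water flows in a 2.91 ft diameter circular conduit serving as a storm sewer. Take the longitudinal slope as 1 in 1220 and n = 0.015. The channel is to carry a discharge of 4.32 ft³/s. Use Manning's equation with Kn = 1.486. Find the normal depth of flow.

y_n = 1.06 ft

Manning's equation rearranged: A R^(2/3) = nQ / (1.486·√S) = 0.015 × 4.32 / (1.486 × √0.0008197) = 1.523.
Trying y = 0.939 ft: A R^(2/3) = 1.212 — short.
Trying y = 1.27 ft: A R^(2/3) = 2.122 — over.
Trying y = 1.06 ft: A R^(2/3) = 1.525 — ≈ 1.523.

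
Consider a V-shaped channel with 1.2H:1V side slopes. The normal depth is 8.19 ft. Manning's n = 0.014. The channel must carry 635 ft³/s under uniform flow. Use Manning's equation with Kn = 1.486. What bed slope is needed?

S = 0.0012

For a triangular section with side slope z = 1.2: A = zy² = 1.2×8.19² = 80.49 ft²; P = 2y√(1+z²) = 2×8.19×1.562 = 25.59 ft.
Hydraulic radius R = A/P = 80.49/25.59 = 3.146 ft.
From Manning's equation, S = [nQ / (1.486 A R^(2/3))]² = [0.014 × 635 / (1.486 × 80.49 × 3.146^(2/3))]² = 0.0012.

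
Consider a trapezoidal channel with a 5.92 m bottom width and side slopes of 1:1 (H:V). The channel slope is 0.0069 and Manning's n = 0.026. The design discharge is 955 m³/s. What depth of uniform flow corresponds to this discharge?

Manning's equation rearranged: A R^(2/3) = nQ / (1·√S) = 0.026 × 955 / (√0.0069) = 298.9.
Try y = 9.36 m: A R^(2/3) = 384.9 — high.
Try y = 5.77 m: A R^(2/3) = 141.3 — low.
Try y = 8.31 m: A R^(2/3) = 298.9 — close enough.

y_n = 8.31 m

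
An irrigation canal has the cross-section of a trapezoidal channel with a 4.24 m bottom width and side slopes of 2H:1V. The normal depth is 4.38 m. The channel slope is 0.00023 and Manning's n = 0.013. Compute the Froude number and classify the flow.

With bottom width b = 4.24 m and side slope z = 2: A = (b + zy)y = (4.24 + 2×4.38)×4.38 = 56.94 m²; P = b + 2y√(1+z²) = 4.24 + 2×4.38×2.236 = 23.83 m.
Hydraulic radius R = A/P = 56.94/23.83 = 2.39 m.
V = (1/n) R^(2/3) √S = (1/0.013) × 2.39^(2/3) × √0.00023 = 2.085 m/s. Hydraulic depth D_h = A/T = 56.94/21.76 = 2.617 m.
Froude number Fr = V/√(g·D_h) = 2.085/√(9.81×2.617) = 0.412, which is less than 1, so the flow is subcritical.

subcritical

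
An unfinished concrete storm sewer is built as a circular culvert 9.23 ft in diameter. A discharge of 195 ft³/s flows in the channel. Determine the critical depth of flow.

y_c = 3.35 ft

At critical depth, Q² T / (g A³) = 1, i.e. A³/T = Q²/g = 195²/32.2 = 1181.
At y = 2.44 ft: A³/T = 348 — low.
At y = 3.66 ft: A³/T = 1670 — high.
At y = 3.35 ft: A³/T = 1188 — ≈ 1181.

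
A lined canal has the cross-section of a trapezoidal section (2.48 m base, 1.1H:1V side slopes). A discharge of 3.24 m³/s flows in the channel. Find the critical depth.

y_c = 0.515 m

At critical depth, Q² T / (g A³) = 1, i.e. A³/T = Q²/g = 3.24²/9.81 = 1.07.
At y = 0.654 m: A³/T = 2.338 — over.
At y = 0.388 m: A³/T = 0.4304 — short.
At y = 0.515 m: A³/T = 1.069 — ≈ 1.07.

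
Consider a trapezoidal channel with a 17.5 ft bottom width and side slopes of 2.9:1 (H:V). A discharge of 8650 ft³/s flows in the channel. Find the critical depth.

At critical depth, Q² T / (g A³) = 1, i.e. A³/T = Q²/g = 8650²/32.2 = 2324000.
At y = 13.8 ft: A³/T = 5128000 — too large.
At y = 11.4 ft: A³/T = 2290000 — ≈ 2324000.

y_c = 11.4 ft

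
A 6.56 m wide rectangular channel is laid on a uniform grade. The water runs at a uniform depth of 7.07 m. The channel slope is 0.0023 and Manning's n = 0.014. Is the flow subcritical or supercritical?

Flow area A = b·y = 6.56 × 7.07 = 46.38 m². Wetted perimeter P = b + 2y = 6.56 + 2×7.07 = 20.7 m.
Hydraulic radius R = A/P = 46.38/20.7 = 2.241 m.
V = (1/n) R^(2/3) √S = (1/0.014) × 2.241^(2/3) × √0.0023 = 5.865 m/s. Hydraulic depth D_h = A/T = 46.38/6.56 = 7.07 m.
Froude number Fr = V/√(g·D_h) = 5.865/√(9.81×7.07) = 0.704, which is less than 1, so the flow is subcritical.

subcritical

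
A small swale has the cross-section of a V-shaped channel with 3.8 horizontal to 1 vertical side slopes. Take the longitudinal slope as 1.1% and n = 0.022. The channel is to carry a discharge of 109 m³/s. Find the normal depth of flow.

y_n = 2.35 m

Manning's equation rearranged: A R^(2/3) = nQ / (1·√S) = 0.022 × 109 / (√0.011) = 22.86.
Try y = 1.66 m: A R^(2/3) = 9.044 — too small.
Try y = 2.94 m: A R^(2/3) = 41.53 — too large.
Try y = 2.35 m: A R^(2/3) = 22.85 — close enough.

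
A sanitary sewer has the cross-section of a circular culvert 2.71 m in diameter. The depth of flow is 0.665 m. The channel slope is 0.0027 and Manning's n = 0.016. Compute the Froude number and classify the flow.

For a circular section of diameter D = 2.71 m at depth y = 0.665 m, the central angle is θ = 2 arccos(1 − 2y/D) = 2.073 rad. Then A = (D²/8)(θ − sin θ) = 1.098 m² and P = Dθ/2 = 2.809 m.
Hydraulic radius R = A/P = 1.098/2.809 = 0.391 m.
V = (1/n) R^(2/3) √S = (1/0.016) × 0.391^(2/3) × √0.0027 = 1.737 m/s. Hydraulic depth D_h = A/T = 1.098/2.332 = 0.471 m.
Froude number Fr = V/√(g·D_h) = 1.737/√(9.81×0.471) = 0.808, which is less than 1, so the flow is subcritical.

subcritical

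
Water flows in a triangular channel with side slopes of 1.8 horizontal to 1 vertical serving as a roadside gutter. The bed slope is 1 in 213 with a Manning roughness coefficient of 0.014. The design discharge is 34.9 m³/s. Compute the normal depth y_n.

Manning's equation rearranged: A R^(2/3) = nQ / (1·√S) = 0.014 × 34.9 / (√0.004695) = 7.131.
At y = 2.44 m: A R^(2/3) = 11.19 — over.
At y = 2.06 m: A R^(2/3) = 7.122 — ≈ 7.131.

y_n = 2.06 m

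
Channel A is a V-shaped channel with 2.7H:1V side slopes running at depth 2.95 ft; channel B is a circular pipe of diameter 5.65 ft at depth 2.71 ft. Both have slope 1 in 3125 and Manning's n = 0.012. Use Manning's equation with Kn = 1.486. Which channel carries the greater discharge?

channel A

Channel A: For a triangular section with side slope z = 2.7: A = zy² = 2.7×2.95² = 23.5 ft²; P = 2y√(1+z²) = 2×2.95×2.879 = 16.99 ft. Hydraulic radius R = A/P = 23.5/16.99 = 1.383 ft. Q_A = (1.486/0.012)·23.5·1.383^(2/3)·√0.00032 = 64.62 ft³/s.
Channel B: For a circular section of diameter D = 5.65 ft at depth y = 2.71 ft, the central angle is θ = 2 arccos(1 − 2y/D) = 3.06 rad. Then A = (D²/8)(θ − sin θ) = 11.89 ft² and P = Dθ/2 = 8.645 ft. Hydraulic radius R = A/P = 11.89/8.645 = 1.375 ft. Q_B = (1.486/0.012)·11.89·1.375^(2/3)·√0.00032 = 32.56 ft³/s.
Q_A = 64.62 ft³/s vs Q_B = 32.56 ft³/s, so channel A carries more.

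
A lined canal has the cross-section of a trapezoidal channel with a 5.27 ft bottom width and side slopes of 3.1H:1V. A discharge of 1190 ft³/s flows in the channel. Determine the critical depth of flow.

At critical depth, Q² T / (g A³) = 1, i.e. A³/T = Q²/g = 1190²/32.2 = 43980.
Try y = 4.54 ft: A³/T = 20270 — low.
Try y = 6.45 ft: A³/T = 95610 — high.
Try y = 5.42 ft: A³/T = 44040 — ≈ 43980.

y_c = 5.42 ft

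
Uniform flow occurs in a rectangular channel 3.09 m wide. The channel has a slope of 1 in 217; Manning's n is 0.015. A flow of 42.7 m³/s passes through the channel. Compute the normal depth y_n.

y_n = 3.01 m

Manning's equation rearranged: A R^(2/3) = nQ / (1·√S) = 0.015 × 42.7 / (√0.004608) = 9.435.
Trying y = 2.65 m: A R^(2/3) = 8.057 — short.
Trying y = 3.01 m: A R^(2/3) = 9.43 — matches.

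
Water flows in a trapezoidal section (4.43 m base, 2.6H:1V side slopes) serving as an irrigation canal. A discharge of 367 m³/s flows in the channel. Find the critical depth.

y_c = 4.5 m

At critical depth, Q² T / (g A³) = 1, i.e. A³/T = Q²/g = 367²/9.81 = 13730.
Try y = 4.98 m: A³/T = 21370 — over.
Try y = 3.06 m: A³/T = 2676 — short.
Try y = 4.5 m: A³/T = 13740 — close enough.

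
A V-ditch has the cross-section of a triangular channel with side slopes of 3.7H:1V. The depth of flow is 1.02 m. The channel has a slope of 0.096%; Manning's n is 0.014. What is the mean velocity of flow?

For a triangular section with side slope z = 3.7: A = zy² = 3.7×1.02² = 3.849 m²; P = 2y√(1+z²) = 2×1.02×3.833 = 7.819 m.
Hydraulic radius R = A/P = 3.849/7.819 = 0.4923 m.
From Manning's equation, V = (1/n) R^(2/3) S^(1/2) = (1/0.014) × 0.4923^(2/3) × 0.00096^(1/2) = 1.38 m/s.

V = 1.38 m/s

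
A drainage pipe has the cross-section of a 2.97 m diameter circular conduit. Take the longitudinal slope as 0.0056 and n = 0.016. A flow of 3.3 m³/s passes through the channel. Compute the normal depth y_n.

Manning's equation rearranged: A R^(2/3) = nQ / (1·√S) = 0.016 × 3.3 / (√0.0056) = 0.7056.
Trying y = 0.497 m: A R^(2/3) = 0.3459 — short.
Trying y = 0.813 m: A R^(2/3) = 0.9306 — over.
Trying y = 0.707 m: A R^(2/3) = 0.7059 — matches.

y_n = 0.707 m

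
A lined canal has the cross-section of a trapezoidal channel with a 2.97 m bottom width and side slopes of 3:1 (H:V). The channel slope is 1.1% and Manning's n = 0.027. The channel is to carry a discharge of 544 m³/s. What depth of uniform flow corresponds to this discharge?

y_n = 4.62 m

Manning's equation rearranged: A R^(2/3) = nQ / (1·√S) = 0.027 × 544 / (√0.011) = 140.
At y = 5.71 m: A R^(2/3) = 235.4 — high.
At y = 3.45 m: A R^(2/3) = 69.35 — low.
At y = 4.62 m: A R^(2/3) = 140 — ≈ 140.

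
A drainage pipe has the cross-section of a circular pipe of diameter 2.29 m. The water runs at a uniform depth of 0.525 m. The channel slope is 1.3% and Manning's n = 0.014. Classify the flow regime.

supercritical

For a circular section of diameter D = 2.29 m at depth y = 0.525 m, the central angle is θ = 2 arccos(1 − 2y/D) = 1.997 rad. Then A = (D²/8)(θ − sin θ) = 0.7124 m² and P = Dθ/2 = 2.287 m.
Hydraulic radius R = A/P = 0.7124/2.287 = 0.3115 m.
V = (1/n) R^(2/3) √S = (1/0.014) × 0.3115^(2/3) × √0.013 = 3.742 m/s. Hydraulic depth D_h = A/T = 0.7124/1.925 = 0.37 m.
Froude number Fr = V/√(g·D_h) = 3.742/√(9.81×0.37) = 1.96, which is greater than 1, so the flow is supercritical.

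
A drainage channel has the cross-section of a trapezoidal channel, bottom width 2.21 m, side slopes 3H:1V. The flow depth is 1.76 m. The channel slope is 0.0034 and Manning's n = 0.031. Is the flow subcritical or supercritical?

With bottom width b = 2.21 m and side slope z = 3: A = (b + zy)y = (2.21 + 3×1.76)×1.76 = 13.18 m²; P = b + 2y√(1+z²) = 2.21 + 2×1.76×3.162 = 13.34 m.
Hydraulic radius R = A/P = 13.18/13.34 = 0.9881 m.
V = (1/n) R^(2/3) √S = (1/0.031) × 0.9881^(2/3) × √0.0034 = 1.866 m/s. Hydraulic depth D_h = A/T = 13.18/12.77 = 1.032 m.
Froude number Fr = V/√(g·D_h) = 1.866/√(9.81×1.032) = 0.586, which is less than 1, so the flow is subcritical.

subcritical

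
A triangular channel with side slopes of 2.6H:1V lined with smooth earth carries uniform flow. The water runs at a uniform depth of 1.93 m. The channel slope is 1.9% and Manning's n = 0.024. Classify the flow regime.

For a triangular section with side slope z = 2.6: A = zy² = 2.6×1.93² = 9.685 m²; P = 2y√(1+z²) = 2×1.93×2.786 = 10.75 m.
Hydraulic radius R = A/P = 9.685/10.75 = 0.9007 m.
V = (1/n) R^(2/3) √S = (1/0.024) × 0.9007^(2/3) × √0.019 = 5.356 m/s. Hydraulic depth D_h = A/T = 9.685/10.04 = 0.965 m.
Froude number Fr = V/√(g·D_h) = 5.356/√(9.81×0.965) = 1.74, which is greater than 1, so the flow is supercritical.

supercritical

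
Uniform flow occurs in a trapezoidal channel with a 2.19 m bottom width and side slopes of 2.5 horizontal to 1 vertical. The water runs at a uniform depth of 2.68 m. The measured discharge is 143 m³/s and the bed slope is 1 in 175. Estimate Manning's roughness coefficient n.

With bottom width b = 2.19 m and side slope z = 2.5: A = (b + zy)y = (2.19 + 2.5×2.68)×2.68 = 23.83 m²; P = b + 2y√(1+z²) = 2.19 + 2×2.68×2.693 = 16.62 m.
Hydraulic radius R = A/P = 23.83/16.62 = 1.433 m.
Rearranging Manning's equation: n = (1/Q) A R^(2/3) S^(1/2) = (1/143) × 23.83 × 1.433^(2/3) × √0.005714 = 0.016.

n = 0.016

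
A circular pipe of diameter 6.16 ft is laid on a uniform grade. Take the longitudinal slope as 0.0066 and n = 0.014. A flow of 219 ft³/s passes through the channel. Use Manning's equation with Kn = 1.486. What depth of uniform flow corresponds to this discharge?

y_n = 3.58 ft

Manning's equation rearranged: A R^(2/3) = nQ / (1.486·√S) = 0.014 × 219 / (1.486 × √0.0066) = 25.4.
Trying y = 4.42 ft: A R^(2/3) = 34.35 — over.
Trying y = 3.58 ft: A R^(2/3) = 25.41 — close enough.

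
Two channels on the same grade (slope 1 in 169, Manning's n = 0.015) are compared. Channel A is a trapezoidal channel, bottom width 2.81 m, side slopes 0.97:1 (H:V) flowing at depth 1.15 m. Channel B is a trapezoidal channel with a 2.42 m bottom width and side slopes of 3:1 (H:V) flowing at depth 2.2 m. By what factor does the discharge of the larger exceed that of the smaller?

6.06

Channel A: With bottom width b = 2.81 m and side slope z = 0.97: A = (b + zy)y = (2.81 + 0.97×1.15)×1.15 = 4.514 m²; P = b + 2y√(1+z²) = 2.81 + 2×1.15×1.393 = 6.014 m. Hydraulic radius R = A/P = 4.514/6.014 = 0.7506 m. Q_A = (1/0.015)·4.514·0.7506^(2/3)·√0.005917 = 19.12 m³/s.
Channel B: With bottom width b = 2.42 m and side slope z = 3: A = (b + zy)y = (2.42 + 3×2.2)×2.2 = 19.84 m²; P = b + 2y√(1+z²) = 2.42 + 2×2.2×3.162 = 16.33 m. Hydraulic radius R = A/P = 19.84/16.33 = 1.215 m. Q_B = (1/0.015)·19.84·1.215^(2/3)·√0.005917 = 115.9 m³/s.
The larger discharge is 115.9 m³/s and the smaller is 19.12 m³/s; the ratio is 6.06.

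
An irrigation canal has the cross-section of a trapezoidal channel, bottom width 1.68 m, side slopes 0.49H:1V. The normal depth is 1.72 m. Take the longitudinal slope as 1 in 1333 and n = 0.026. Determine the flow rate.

With bottom width b = 1.68 m and side slope z = 0.49: A = (b + zy)y = (1.68 + 0.49×1.72)×1.72 = 4.339 m²; P = b + 2y√(1+z²) = 1.68 + 2×1.72×1.114 = 5.511 m.
Hydraulic radius R = A/P = 4.339/5.511 = 0.7874 m.
Manning's equation: Q = (1/n) A R^(2/3) S^(1/2) = (1/0.026) × 4.339 × 0.7874^(2/3) × 0.0007502^(1/2) = 3.9 m³/s.

Q = 3.9 m³/s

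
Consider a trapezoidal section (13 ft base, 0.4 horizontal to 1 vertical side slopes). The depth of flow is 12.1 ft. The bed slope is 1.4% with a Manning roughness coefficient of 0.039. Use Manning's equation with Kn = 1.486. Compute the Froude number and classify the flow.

With bottom width b = 13 ft and side slope z = 0.4: A = (b + zy)y = (13 + 0.4×12.1)×12.1 = 215.9 ft²; P = b + 2y√(1+z²) = 13 + 2×12.1×1.077 = 39.06 ft.
Hydraulic radius R = A/P = 215.9/39.06 = 5.526 ft.
V = (1.486/n) R^(2/3) √S = (1.486/0.039) × 5.526^(2/3) × √0.014 = 14.09 ft/s. Hydraulic depth D_h = A/T = 215.9/22.68 = 9.518 ft.
Froude number Fr = V/√(g·D_h) = 14.09/√(32.2×9.518) = 0.805, which is less than 1, so the flow is subcritical.

subcritical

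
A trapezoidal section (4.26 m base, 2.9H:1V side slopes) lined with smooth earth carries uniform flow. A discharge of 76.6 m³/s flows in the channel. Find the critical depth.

y_c = 2.08 m

At critical depth, Q² T / (g A³) = 1, i.e. A³/T = Q²/g = 76.6²/9.81 = 598.1.
Trying y = 2.63 m: A³/T = 1566 — high.
Trying y = 2.08 m: A³/T = 601 — close enough.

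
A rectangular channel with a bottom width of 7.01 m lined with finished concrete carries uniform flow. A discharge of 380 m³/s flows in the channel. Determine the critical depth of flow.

y_c = 6.69 m

For a rectangular channel, critical depth y_c = (q²/g)^(1/3) where q = Q/b = 380/7.01 = 54.21 m²/s.
So y_c = (54.21²/9.81)^(1/3) = 6.69 m.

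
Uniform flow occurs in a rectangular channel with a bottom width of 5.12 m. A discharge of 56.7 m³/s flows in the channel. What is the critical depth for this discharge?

For a rectangular channel, critical depth y_c = (q²/g)^(1/3) where q = Q/b = 56.7/5.12 = 11.07 m²/s.
So y_c = (11.07²/9.81)^(1/3) = 2.32 m.

y_c = 2.32 m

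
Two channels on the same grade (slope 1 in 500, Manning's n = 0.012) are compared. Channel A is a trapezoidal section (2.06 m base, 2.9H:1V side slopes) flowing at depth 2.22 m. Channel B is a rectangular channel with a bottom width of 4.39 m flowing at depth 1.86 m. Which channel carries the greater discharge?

Channel A: With bottom width b = 2.06 m and side slope z = 2.9: A = (b + zy)y = (2.06 + 2.9×2.22)×2.22 = 18.87 m²; P = b + 2y√(1+z²) = 2.06 + 2×2.22×3.068 = 15.68 m. Hydraulic radius R = A/P = 18.87/15.68 = 1.203 m. Q_A = (1/0.012)·18.87·1.203^(2/3)·√0.002 = 79.53 m³/s.
Channel B: Flow area A = b·y = 4.39 × 1.86 = 8.165 m². Wetted perimeter P = b + 2y = 4.39 + 2×1.86 = 8.11 m. Hydraulic radius R = A/P = 8.165/8.11 = 1.007 m. Q_B = (1/0.012)·8.165·1.007^(2/3)·√0.002 = 30.57 m³/s.
Q_A = 79.53 m³/s vs Q_B = 30.57 m³/s, so channel A carries more.

channel A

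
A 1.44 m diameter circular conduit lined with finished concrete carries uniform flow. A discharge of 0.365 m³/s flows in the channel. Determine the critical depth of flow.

y_c = 0.305 m

At critical depth, Q² T / (g A³) = 1, i.e. A³/T = Q²/g = 0.365²/9.81 = 0.01358.
At y = 0.358 m: A³/T = 0.02533 — over.
At y = 0.305 m: A³/T = 0.01355 — matches.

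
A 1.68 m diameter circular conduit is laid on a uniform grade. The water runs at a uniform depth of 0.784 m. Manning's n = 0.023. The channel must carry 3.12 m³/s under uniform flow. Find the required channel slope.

S = 0.0169

For a circular section of diameter D = 1.68 m at depth y = 0.784 m, the central angle is θ = 2 arccos(1 − 2y/D) = 3.008 rad. Then A = (D²/8)(θ − sin θ) = 1.014 m² and P = Dθ/2 = 2.527 m.
Hydraulic radius R = A/P = 1.014/2.527 = 0.4014 m.
From Manning's equation, S = [nQ / (1 A R^(2/3))]² = [0.023 × 3.12 / (1 × 1.014 × 0.4014^(2/3))]² = 0.0169.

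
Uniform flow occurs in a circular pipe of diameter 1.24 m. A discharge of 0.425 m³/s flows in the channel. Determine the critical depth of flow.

y_c = 0.344 m

At critical depth, Q² T / (g A³) = 1, i.e. A³/T = Q²/g = 0.425²/9.81 = 0.01841.
Trying y = 0.272 m: A³/T = 0.007356 — short.
Trying y = 0.414 m: A³/T = 0.03766 — over.
Trying y = 0.344 m: A³/T = 0.01837 — ≈ 0.01841.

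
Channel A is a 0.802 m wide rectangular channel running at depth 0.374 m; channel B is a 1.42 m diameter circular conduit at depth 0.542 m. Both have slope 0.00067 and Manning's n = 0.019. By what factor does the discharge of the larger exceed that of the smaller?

2.45

Channel A: Flow area A = b·y = 0.802 × 0.374 = 0.2999 m². Wetted perimeter P = b + 2y = 0.802 + 2×0.374 = 1.55 m. Hydraulic radius R = A/P = 0.2999/1.55 = 0.1935 m. Q_A = (1/0.019)·0.2999·0.1935^(2/3)·√0.00067 = 0.1367 m³/s.
Channel B: For a circular section of diameter D = 1.42 m at depth y = 0.542 m, the central angle is θ = 2 arccos(1 − 2y/D) = 2.664 rad. Then A = (D²/8)(θ − sin θ) = 0.5555 m² and P = Dθ/2 = 1.891 m. Hydraulic radius R = A/P = 0.5555/1.891 = 0.2937 m. Q_B = (1/0.019)·0.5555·0.2937^(2/3)·√0.00067 = 0.3344 m³/s.
The larger discharge is 0.3344 m³/s and the smaller is 0.1367 m³/s; the ratio is 2.45.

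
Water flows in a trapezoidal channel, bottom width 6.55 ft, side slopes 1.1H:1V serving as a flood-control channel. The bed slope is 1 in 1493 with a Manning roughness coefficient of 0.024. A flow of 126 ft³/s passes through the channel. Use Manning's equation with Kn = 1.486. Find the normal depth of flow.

y_n = 4.02 ft

Manning's equation rearranged: A R^(2/3) = nQ / (1.486·√S) = 0.024 × 126 / (1.486 × √0.0006698) = 78.63.
At y = 4.85 ft: A R^(2/3) = 113.1 — over.
At y = 3.23 ft: A R^(2/3) = 52.15 — short.
At y = 4.02 ft: A R^(2/3) = 78.71 — close enough.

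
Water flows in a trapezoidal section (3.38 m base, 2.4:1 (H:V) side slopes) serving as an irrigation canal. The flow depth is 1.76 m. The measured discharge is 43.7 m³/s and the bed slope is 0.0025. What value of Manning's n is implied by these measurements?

n = 0.016

With bottom width b = 3.38 m and side slope z = 2.4: A = (b + zy)y = (3.38 + 2.4×1.76)×1.76 = 13.38 m²; P = b + 2y√(1+z²) = 3.38 + 2×1.76×2.6 = 12.53 m.
Hydraulic radius R = A/P = 13.38/12.53 = 1.068 m.
Rearranging Manning's equation: n = (1/Q) A R^(2/3) S^(1/2) = (1/43.7) × 13.38 × 1.068^(2/3) × √0.0025 = 0.016.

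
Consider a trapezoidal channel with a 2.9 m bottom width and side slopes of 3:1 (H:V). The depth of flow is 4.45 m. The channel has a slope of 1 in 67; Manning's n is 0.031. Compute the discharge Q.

With bottom width b = 2.9 m and side slope z = 3: A = (b + zy)y = (2.9 + 3×4.45)×4.45 = 72.31 m²; P = b + 2y√(1+z²) = 2.9 + 2×4.45×3.162 = 31.04 m.
Hydraulic radius R = A/P = 72.31/31.04 = 2.329 m.
Manning's equation: Q = (1/n) A R^(2/3) S^(1/2) = (1/0.031) × 72.31 × 2.329^(2/3) × 0.01493^(1/2) = 501 m³/s.

Q = 501 m³/s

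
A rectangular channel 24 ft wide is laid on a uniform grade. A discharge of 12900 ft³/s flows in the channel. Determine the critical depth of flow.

y_c = 20.8 ft

For a rectangular channel, critical depth y_c = (q²/g)^(1/3) where q = Q/b = 12900/24 = 537.5 ft²/s.
So y_c = (537.5²/32.2)^(1/3) = 20.8 ft.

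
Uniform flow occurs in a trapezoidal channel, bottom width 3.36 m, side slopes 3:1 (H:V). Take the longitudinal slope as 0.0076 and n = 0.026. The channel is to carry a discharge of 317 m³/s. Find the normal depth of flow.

Manning's equation rearranged: A R^(2/3) = nQ / (1·√S) = 0.026 × 317 / (√0.0076) = 94.54.
Try y = 2.63 m: A R^(2/3) = 38.42 — short.
Try y = 4.72 m: A R^(2/3) = 151.9 — over.
Try y = 3.87 m: A R^(2/3) = 94.44 — close enough.

y_n = 3.87 m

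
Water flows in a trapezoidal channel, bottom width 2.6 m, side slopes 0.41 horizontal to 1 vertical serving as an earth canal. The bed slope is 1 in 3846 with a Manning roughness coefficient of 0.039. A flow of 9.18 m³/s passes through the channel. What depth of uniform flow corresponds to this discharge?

y_n = 3.99 m

Manning's equation rearranged: A R^(2/3) = nQ / (1·√S) = 0.039 × 9.18 / (√0.00026) = 22.2.
At y = 4.45 m: A R^(2/3) = 27.06 — over.
At y = 2.73 m: A R^(2/3) = 11.43 — short.
At y = 3.99 m: A R^(2/3) = 22.2 — ≈ 22.2.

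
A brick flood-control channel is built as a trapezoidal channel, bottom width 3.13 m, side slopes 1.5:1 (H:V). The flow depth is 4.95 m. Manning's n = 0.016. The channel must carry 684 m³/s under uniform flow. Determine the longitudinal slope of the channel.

With bottom width b = 3.13 m and side slope z = 1.5: A = (b + zy)y = (3.13 + 1.5×4.95)×4.95 = 52.25 m²; P = b + 2y√(1+z²) = 3.13 + 2×4.95×1.803 = 20.98 m.
Hydraulic radius R = A/P = 52.25/20.98 = 2.491 m.
From Manning's equation, S = [nQ / (1 A R^(2/3))]² = [0.016 × 684 / (1 × 52.25 × 2.491^(2/3))]² = 0.013.

S = 0.013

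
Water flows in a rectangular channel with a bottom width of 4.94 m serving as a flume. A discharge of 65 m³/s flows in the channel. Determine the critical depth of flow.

For a rectangular channel, critical depth y_c = (q²/g)^(1/3) where q = Q/b = 65/4.94 = 13.16 m²/s.
So y_c = (13.16²/9.81)^(1/3) = 2.6 m.

y_c = 2.6 m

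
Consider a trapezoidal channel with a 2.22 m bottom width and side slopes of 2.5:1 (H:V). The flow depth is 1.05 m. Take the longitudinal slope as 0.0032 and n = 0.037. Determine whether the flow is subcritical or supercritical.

With bottom width b = 2.22 m and side slope z = 2.5: A = (b + zy)y = (2.22 + 2.5×1.05)×1.05 = 5.087 m²; P = b + 2y√(1+z²) = 2.22 + 2×1.05×2.693 = 7.874 m.
Hydraulic radius R = A/P = 5.087/7.874 = 0.646 m.
V = (1/n) R^(2/3) √S = (1/0.037) × 0.646^(2/3) × √0.0032 = 1.143 m/s. Hydraulic depth D_h = A/T = 5.087/7.47 = 0.681 m.
Froude number Fr = V/√(g·D_h) = 1.143/√(9.81×0.681) = 0.442, which is less than 1, so the flow is subcritical.

subcritical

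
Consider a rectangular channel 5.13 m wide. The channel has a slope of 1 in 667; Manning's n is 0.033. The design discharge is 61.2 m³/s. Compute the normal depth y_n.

y_n = 6.73 m

Manning's equation rearranged: A R^(2/3) = nQ / (1·√S) = 0.033 × 61.2 / (√0.001499) = 52.16.
At y = 7.67 m: A R^(2/3) = 60.83 — too large.
At y = 6.73 m: A R^(2/3) = 52.16 — matches.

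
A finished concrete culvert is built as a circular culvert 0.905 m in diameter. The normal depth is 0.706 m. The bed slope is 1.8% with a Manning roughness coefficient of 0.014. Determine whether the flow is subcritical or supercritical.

supercritical

For a circular section of diameter D = 0.905 m at depth y = 0.706 m, the central angle is θ = 2 arccos(1 − 2y/D) = 4.331 rad. Then A = (D²/8)(θ − sin θ) = 0.5384 m² and P = Dθ/2 = 1.96 m.
Hydraulic radius R = A/P = 0.5384/1.96 = 0.2747 m.
V = (1/n) R^(2/3) √S = (1/0.014) × 0.2747^(2/3) × √0.018 = 4.05 m/s. Hydraulic depth D_h = A/T = 0.5384/0.7497 = 0.7182 m.
Froude number Fr = V/√(g·D_h) = 4.05/√(9.81×0.7182) = 1.53, which is greater than 1, so the flow is supercritical.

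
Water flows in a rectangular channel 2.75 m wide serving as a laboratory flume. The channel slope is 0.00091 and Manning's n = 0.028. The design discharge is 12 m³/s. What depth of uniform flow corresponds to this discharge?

Manning's equation rearranged: A R^(2/3) = nQ / (1·√S) = 0.028 × 12 / (√0.00091) = 11.14.
Trying y = 2.82 m: A R^(2/3) = 7.359 — too small.
Trying y = 4.77 m: A R^(2/3) = 13.7 — too large.
Trying y = 3.99 m: A R^(2/3) = 11.14 — matches.

y_n = 3.99 m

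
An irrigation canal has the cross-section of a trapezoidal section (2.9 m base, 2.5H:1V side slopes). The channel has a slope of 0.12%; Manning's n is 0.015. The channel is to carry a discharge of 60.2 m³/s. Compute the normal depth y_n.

y_n = 2.4 m

Manning's equation rearranged: A R^(2/3) = nQ / (1·√S) = 0.015 × 60.2 / (√0.0012) = 26.07.
Trying y = 2.12 m: A R^(2/3) = 19.79 — low.
Trying y = 2.4 m: A R^(2/3) = 26.09 — close enough.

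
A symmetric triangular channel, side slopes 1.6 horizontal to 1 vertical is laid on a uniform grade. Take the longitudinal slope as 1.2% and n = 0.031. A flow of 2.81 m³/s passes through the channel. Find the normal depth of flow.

Manning's equation rearranged: A R^(2/3) = nQ / (1·√S) = 0.031 × 2.81 / (√0.012) = 0.7952.
Try y = 0.772 m: A R^(2/3) = 0.4529 — short.
Try y = 1.17 m: A R^(2/3) = 1.373 — over.
Try y = 0.953 m: A R^(2/3) = 0.7942 — ≈ 0.7952.

y_n = 0.953 m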